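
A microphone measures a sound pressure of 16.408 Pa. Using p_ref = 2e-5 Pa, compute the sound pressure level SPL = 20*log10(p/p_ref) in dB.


p / p_ref = 16.408 / 2e-5 = 820400
SPL = 20 * log10(820400) = 118.28 dB


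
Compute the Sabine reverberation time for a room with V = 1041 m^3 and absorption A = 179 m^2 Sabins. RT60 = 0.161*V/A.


RT60 = 0.161 * 1041 / 179 = 0.93632 s


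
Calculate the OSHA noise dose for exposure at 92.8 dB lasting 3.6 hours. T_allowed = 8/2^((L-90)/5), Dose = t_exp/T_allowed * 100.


T_allowed = 8 / 2^((92.8 - 90)/5) = 5.42642 hr
Dose = 3.6 / 5.42642 * 100 = 66.342 %


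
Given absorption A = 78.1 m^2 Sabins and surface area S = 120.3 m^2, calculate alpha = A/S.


Absorption coefficient = absorbed power / incident power
alpha = A / S = 78.1 / 120.3 = 0.64921


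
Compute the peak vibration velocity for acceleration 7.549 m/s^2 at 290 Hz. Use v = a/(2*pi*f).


omega = 2*pi*f = 2*pi*290 = 1822.12 rad/s
v = a / omega = 7.549 / 1822.12 = 0.004143 m/s


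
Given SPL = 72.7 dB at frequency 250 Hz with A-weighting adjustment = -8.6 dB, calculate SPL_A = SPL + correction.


A-weighting table: 250 Hz -> -8.6 dB correction
SPL_A = SPL + correction = 72.7 + (-8.6) = 64.1 dBA


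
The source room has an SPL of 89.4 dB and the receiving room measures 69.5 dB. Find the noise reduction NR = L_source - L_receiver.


NR = L_source - L_receiver (difference between source and receiving room levels)
NR = 89.4 - 69.5 = 19.9 dB


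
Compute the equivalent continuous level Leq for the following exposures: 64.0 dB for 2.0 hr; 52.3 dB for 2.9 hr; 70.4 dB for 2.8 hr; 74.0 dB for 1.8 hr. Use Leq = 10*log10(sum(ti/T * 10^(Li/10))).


T_total = 2.0 + 2.9 + 2.8 + 1.8 = 9.5 hr
(2.0/9.5) * 10^(64.0/10) = 528818
(2.9/9.5) * 10^(52.3/10) = 51841.1
(2.8/9.5) * 10^(70.4/10) = 3.23173e+06
(1.8/9.5) * 10^(74.0/10) = 4.75936e+06
Sum = 528818 + 51841.1 + 3.23173e+06 + 4.75936e+06 = 8.57175e+06
Leq = 10*log10(8.57175e+06) = 69.331 dB


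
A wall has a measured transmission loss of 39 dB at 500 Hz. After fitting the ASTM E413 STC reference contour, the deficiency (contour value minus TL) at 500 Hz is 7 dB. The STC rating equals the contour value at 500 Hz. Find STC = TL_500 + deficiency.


By ASTM E413, STC = value of the fitted reference contour at 500 Hz.
Contour value at 500 Hz = TL_500 + deficiency = 39 + 7 = 46
STC = 46


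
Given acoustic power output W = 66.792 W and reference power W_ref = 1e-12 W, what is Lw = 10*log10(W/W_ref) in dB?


W / W_ref = 66.792 / 1e-12 = 6.6792e+13
Lw = 10 * log10(6.6792e+13) = 138.25 dB


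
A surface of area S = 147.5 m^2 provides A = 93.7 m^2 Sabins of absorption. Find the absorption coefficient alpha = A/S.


Absorption coefficient = absorbed power / incident power
alpha = A / S = 93.7 / 147.5 = 0.63525


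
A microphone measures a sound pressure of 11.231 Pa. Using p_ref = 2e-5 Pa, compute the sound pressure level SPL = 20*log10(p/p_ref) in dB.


p / p_ref = 11.231 / 2e-5 = 561550
SPL = 20 * log10(561550) = 114.99 dB


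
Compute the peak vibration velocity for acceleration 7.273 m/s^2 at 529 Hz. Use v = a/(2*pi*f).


omega = 2*pi*f = 2*pi*529 = 3323.81 rad/s
v = a / omega = 7.273 / 3323.81 = 0.0021882 m/s


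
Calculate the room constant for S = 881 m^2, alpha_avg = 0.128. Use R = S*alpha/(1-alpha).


R = 881 * 0.128 / (1 - 0.128) = 129.32 m^2


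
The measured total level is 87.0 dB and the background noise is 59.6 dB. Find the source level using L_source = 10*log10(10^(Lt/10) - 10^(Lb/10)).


10^(87.0/10) = 5.01187e+08
10^(59.6/10) = 912011
Difference = 5.01187e+08 - 912011 = 5.00275e+08
L_source = 10*log10(5.00275e+08) = 86.992 dB


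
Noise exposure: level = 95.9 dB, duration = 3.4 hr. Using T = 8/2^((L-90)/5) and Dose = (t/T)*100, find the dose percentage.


T_allowed = 8 / 2^((95.9 - 90)/5) = 3.53081 hr
Dose = 3.4 / 3.53081 * 100 = 96.295 %


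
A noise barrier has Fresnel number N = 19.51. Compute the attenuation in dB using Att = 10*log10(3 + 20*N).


3 + 20*N = 3 + 20*19.51 = 393.2
Att = 10*log10(393.2) = 25.946 dB


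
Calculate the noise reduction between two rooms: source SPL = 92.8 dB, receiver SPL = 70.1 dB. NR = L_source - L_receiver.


NR = L_source - L_receiver (difference between source and receiving room levels)
NR = 92.8 - 70.1 = 22.7 dB


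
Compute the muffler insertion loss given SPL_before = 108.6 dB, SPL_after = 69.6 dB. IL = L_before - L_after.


Insertion loss = SPL without muffler - SPL with muffler
IL = 108.6 - 69.6 = 39 dB


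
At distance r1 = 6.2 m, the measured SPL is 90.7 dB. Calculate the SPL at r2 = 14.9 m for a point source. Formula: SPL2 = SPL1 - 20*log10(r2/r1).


r2/r1 = 14.9/6.2 = 2.40323
Correction = 20*log10(2.40323) = 7.61591 dB
SPL2 = 90.7 - 7.61591 = 83.084 dB


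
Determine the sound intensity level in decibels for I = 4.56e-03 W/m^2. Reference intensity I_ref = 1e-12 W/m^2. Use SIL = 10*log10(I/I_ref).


I / I_ref = 4.56e-03 / 1e-12 = 4.56e+09
SIL = 10 * log10(4.56e+09) = 96.59 dB


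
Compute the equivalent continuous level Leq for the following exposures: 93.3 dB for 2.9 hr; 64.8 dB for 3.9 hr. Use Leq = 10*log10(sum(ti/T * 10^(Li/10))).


T_total = 2.9 + 3.9 = 6.8 hr
(2.9/6.8) * 10^(93.3/10) = 9.11778e+08
(3.9/6.8) * 10^(64.8/10) = 1.73203e+06
Sum = 9.11778e+08 + 1.73203e+06 = 9.1351e+08
Leq = 10*log10(9.1351e+08) = 89.607 dB


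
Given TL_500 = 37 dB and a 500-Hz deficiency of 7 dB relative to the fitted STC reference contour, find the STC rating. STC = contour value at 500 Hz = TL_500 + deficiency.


By ASTM E413, STC = value of the fitted reference contour at 500 Hz.
Contour value at 500 Hz = TL_500 + deficiency = 37 + 7 = 44
STC = 44


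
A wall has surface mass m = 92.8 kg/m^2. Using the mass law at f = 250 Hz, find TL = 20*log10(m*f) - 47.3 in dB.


m * f = 92.8 * 250 = 23200
20*log10(23200) = 87.3098 dB
TL = 87.3098 - 47.3 = 40.01 dB


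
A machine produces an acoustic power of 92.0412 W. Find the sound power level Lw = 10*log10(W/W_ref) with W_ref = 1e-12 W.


W / W_ref = 92.0412 / 1e-12 = 9.20412e+13
Lw = 10 * log10(9.20412e+13) = 139.64 dB


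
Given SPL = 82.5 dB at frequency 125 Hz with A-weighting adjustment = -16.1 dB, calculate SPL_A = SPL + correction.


A-weighting table: 125 Hz -> -16.1 dB correction
SPL_A = SPL + correction = 82.5 + (-16.1) = 66.4 dBA


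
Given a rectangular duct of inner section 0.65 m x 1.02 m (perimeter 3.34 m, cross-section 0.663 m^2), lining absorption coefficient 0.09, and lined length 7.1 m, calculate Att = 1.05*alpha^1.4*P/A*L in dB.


alpha^1.4 = 0.09^1.4 = 0.034351
Attenuation rate = 1.05 * alpha^1.4 * P / A
= 1.05 * 0.034351 * 3.34 / 0.663 = 0.181703 dB/m
Total Att = 0.181703 * 7.1 = 1.2901 dB


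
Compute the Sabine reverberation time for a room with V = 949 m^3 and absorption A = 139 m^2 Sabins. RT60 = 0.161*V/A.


RT60 = 0.161 * 949 / 139 = 1.0992 s


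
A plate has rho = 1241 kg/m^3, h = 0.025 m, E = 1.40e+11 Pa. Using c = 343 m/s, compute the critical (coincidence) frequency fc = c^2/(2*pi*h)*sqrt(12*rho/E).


12*rho/E = 12*1241/1.40e+11 = 1.06371e-07
sqrt(12*rho/E) = sqrt(1.06371e-07) = 0.000326146
c^2/(2*pi*h) = 343^2/(2*pi*0.025) = 748977
fc = 748977 * 0.000326146 = 244.28 Hz


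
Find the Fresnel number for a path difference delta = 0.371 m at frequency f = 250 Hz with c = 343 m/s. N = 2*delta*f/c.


N = 2*delta*f/c = 2*delta/lambda, where lambda = c/f
lambda = 343 / 250 = 1.372 m
N = 2 * 0.371 / 1.372 = 0.54082


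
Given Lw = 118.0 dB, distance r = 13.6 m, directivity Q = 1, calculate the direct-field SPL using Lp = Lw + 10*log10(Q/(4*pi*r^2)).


4*pi*r^2 = 4*pi*13.6^2 = 2324.28 m^2
Q / (4*pi*r^2) = 1 / 2324.28 = 0.000430241
Lp = 118.0 + 10*log10(0.000430241) = 84.337 dB


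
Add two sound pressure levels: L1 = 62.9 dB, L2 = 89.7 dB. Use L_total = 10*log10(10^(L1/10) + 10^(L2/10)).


10^(62.9/10) = 1.94984e+06
10^(89.7/10) = 9.33254e+08
Sum = 1.94984e+06 + 9.33254e+08 = 9.35204e+08
L_total = 10*log10(9.35204e+08) = 89.709 dB


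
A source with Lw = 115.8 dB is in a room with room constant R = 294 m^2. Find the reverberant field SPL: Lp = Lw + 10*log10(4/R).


4/R = 4/294 = 0.0136054
Lp = 115.8 + 10*log10(0.0136054) = 97.137 dB


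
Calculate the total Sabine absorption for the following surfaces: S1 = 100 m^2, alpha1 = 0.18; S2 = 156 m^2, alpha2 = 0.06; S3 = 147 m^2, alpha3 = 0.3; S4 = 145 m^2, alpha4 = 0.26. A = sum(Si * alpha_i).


100 * 0.18 = 18
156 * 0.06 = 9.36
147 * 0.3 = 44.1
145 * 0.26 = 37.7
A_total = 18 + 9.36 + 44.1 + 37.7 = 109.16 m^2


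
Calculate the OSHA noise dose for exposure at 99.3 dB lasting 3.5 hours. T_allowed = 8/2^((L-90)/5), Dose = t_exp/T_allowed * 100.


T_allowed = 8 / 2^((99.3 - 90)/5) = 2.20381 hr
Dose = 3.5 / 2.20381 * 100 = 158.82 %


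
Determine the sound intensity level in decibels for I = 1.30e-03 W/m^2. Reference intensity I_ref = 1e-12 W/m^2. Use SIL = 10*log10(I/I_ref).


I / I_ref = 1.30e-03 / 1e-12 = 1.3e+09
SIL = 10 * log10(1.3e+09) = 91.139 dB


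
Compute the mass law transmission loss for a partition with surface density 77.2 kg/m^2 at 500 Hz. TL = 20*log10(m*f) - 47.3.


m * f = 77.2 * 500 = 38600
20*log10(38600) = 91.7317 dB
TL = 91.7317 - 47.3 = 44.432 dB


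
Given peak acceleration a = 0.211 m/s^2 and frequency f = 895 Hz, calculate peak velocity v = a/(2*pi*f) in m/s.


omega = 2*pi*f = 2*pi*895 = 5623.45 rad/s
v = a / omega = 0.211 / 5623.45 = 3.7521e-05 m/s


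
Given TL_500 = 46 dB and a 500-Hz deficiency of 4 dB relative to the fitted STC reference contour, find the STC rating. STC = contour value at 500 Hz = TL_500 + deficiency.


By ASTM E413, STC = value of the fitted reference contour at 500 Hz.
Contour value at 500 Hz = TL_500 + deficiency = 46 + 4 = 50
STC = 50


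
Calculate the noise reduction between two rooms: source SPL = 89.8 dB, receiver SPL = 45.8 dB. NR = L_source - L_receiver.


NR = L_source - L_receiver (difference between source and receiving room levels)
NR = 89.8 - 45.8 = 44 dB


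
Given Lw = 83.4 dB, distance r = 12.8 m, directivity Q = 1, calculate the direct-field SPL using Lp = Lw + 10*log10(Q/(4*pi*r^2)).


4*pi*r^2 = 4*pi*12.8^2 = 2058.87 m^2
Q / (4*pi*r^2) = 1 / 2058.87 = 0.000485703
Lp = 83.4 + 10*log10(0.000485703) = 50.264 dB


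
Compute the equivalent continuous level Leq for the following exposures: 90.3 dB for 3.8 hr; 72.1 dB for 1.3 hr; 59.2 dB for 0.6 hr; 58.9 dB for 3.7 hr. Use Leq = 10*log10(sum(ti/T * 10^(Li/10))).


T_total = 3.8 + 1.3 + 0.6 + 3.7 = 9.4 hr
(3.8/9.4) * 10^(90.3/10) = 4.33167e+08
(1.3/9.4) * 10^(72.1/10) = 2.24293e+06
(0.6/9.4) * 10^(59.2/10) = 53091.3
(3.7/9.4) * 10^(58.9/10) = 305544
Sum = 4.33167e+08 + 2.24293e+06 + 53091.3 + 305544 = 4.35769e+08
Leq = 10*log10(4.35769e+08) = 86.393 dB


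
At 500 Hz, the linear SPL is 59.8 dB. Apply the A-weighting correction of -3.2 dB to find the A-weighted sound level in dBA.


A-weighting table: 500 Hz -> -3.2 dB correction
SPL_A = SPL + correction = 59.8 + (-3.2) = 56.6 dBA


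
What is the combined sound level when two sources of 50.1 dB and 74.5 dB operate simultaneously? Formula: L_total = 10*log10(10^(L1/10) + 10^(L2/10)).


10^(50.1/10) = 102329
10^(74.5/10) = 2.81838e+07
Sum = 102329 + 2.81838e+07 = 2.82861e+07
L_total = 10*log10(2.82861e+07) = 74.516 dB


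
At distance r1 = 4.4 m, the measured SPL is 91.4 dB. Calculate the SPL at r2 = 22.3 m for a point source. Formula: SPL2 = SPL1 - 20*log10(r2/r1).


r2/r1 = 22.3/4.4 = 5.06818
Correction = 20*log10(5.06818) = 14.097 dB
SPL2 = 91.4 - 14.097 = 77.303 dB


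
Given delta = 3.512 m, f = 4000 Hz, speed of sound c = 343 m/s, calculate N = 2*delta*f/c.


N = 2*delta*f/c = 2*delta/lambda, where lambda = c/f
lambda = 343 / 4000 = 0.08575 m
N = 2 * 3.512 / 0.08575 = 81.913


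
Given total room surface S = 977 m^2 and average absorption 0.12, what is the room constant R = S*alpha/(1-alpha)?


R = 977 * 0.12 / (1 - 0.12) = 133.23 m^2


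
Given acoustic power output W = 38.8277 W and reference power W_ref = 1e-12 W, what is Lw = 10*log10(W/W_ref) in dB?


W / W_ref = 38.8277 / 1e-12 = 3.88277e+13
Lw = 10 * log10(3.88277e+13) = 135.89 dB


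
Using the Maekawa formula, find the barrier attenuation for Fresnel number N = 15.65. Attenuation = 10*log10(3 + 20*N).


3 + 20*N = 3 + 20*15.65 = 316
Att = 10*log10(316) = 24.997 dB


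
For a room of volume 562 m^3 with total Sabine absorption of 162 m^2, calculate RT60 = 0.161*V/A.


RT60 = 0.161 * 562 / 162 = 0.55853 s


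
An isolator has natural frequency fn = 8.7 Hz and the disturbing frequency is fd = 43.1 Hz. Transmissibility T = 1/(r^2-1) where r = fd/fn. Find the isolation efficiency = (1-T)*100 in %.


r = 43.1 / 8.7 = 4.95402
r^2 - 1 = 4.95402^2 - 1 = 23.5423
T = 1/23.5423 = 0.0424767
Efficiency = (1 - 0.0424767)*100 = 95.752 %


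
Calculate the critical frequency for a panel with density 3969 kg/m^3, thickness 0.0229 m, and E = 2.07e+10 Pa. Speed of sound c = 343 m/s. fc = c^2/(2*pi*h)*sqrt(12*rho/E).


12*rho/E = 12*3969/2.07e+10 = 2.30087e-06
sqrt(12*rho/E) = sqrt(2.30087e-06) = 0.00151686
c^2/(2*pi*h) = 343^2/(2*pi*0.0229) = 817660
fc = 817660 * 0.00151686 = 1240.3 Hz


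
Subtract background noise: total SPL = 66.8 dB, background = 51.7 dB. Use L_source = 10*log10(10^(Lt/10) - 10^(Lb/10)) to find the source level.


10^(66.8/10) = 4.7863e+06
10^(51.7/10) = 147911
Difference = 4.7863e+06 - 147911 = 4.63839e+06
L_source = 10*log10(4.63839e+06) = 66.664 dB


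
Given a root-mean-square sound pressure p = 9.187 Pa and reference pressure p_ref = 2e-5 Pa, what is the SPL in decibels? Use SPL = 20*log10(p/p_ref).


p / p_ref = 9.187 / 2e-5 = 459350
SPL = 20 * log10(459350) = 113.24 dB


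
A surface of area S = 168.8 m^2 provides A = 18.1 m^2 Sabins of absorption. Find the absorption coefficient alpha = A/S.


Absorption coefficient = absorbed power / incident power
alpha = A / S = 18.1 / 168.8 = 0.10723


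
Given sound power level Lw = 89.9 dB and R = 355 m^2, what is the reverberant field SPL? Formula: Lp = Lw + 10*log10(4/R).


4/R = 4/355 = 0.0112676
Lp = 89.9 + 10*log10(0.0112676) = 70.418 dB


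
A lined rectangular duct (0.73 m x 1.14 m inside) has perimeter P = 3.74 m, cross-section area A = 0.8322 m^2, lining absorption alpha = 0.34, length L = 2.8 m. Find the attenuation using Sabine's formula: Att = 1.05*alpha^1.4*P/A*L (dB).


alpha^1.4 = 0.34^1.4 = 0.220836
Attenuation rate = 1.05 * alpha^1.4 * P / A
= 1.05 * 0.220836 * 3.74 / 0.8322 = 1.04208 dB/m
Total Att = 1.04208 * 2.8 = 2.9178 dB


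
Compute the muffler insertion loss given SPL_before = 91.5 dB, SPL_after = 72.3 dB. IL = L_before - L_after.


Insertion loss = SPL without muffler - SPL with muffler
IL = 91.5 - 72.3 = 19.2 dB


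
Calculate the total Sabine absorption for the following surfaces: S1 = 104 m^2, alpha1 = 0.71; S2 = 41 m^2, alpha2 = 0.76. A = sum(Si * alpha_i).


104 * 0.71 = 73.84
41 * 0.76 = 31.16
A_total = 73.84 + 31.16 = 105 m^2


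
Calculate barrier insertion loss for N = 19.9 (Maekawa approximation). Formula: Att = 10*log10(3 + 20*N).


3 + 20*N = 3 + 20*19.9 = 401
Att = 10*log10(401) = 26.031 dB


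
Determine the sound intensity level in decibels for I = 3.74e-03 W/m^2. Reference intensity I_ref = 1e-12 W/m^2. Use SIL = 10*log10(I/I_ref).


I / I_ref = 3.74e-03 / 1e-12 = 3.74e+09
SIL = 10 * log10(3.74e+09) = 95.729 dB


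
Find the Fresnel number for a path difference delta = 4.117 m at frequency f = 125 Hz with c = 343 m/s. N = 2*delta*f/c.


N = 2*delta*f/c = 2*delta/lambda, where lambda = c/f
lambda = 343 / 125 = 2.744 m
N = 2 * 4.117 / 2.744 = 3.0007


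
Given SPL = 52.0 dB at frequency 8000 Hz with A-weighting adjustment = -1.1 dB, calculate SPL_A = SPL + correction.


A-weighting table: 8000 Hz -> -1.1 dB correction
SPL_A = SPL + correction = 52.0 + (-1.1) = 50.9 dBA


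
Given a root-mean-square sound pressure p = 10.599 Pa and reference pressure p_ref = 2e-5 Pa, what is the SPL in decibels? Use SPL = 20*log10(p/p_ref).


p / p_ref = 10.599 / 2e-5 = 529950
SPL = 20 * log10(529950) = 114.48 dB


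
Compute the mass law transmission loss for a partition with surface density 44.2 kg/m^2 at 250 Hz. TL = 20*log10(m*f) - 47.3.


m * f = 44.2 * 250 = 11050
20*log10(11050) = 80.8672 dB
TL = 80.8672 - 47.3 = 33.567 dB


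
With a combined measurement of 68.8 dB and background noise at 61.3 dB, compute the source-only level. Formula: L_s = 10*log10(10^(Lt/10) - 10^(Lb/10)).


10^(68.8/10) = 7.58578e+06
10^(61.3/10) = 1.34896e+06
Difference = 7.58578e+06 - 1.34896e+06 = 6.23682e+06
L_source = 10*log10(6.23682e+06) = 67.95 dB


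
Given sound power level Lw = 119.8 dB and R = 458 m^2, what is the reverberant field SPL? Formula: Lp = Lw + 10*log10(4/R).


4/R = 4/458 = 0.00873362
Lp = 119.8 + 10*log10(0.00873362) = 99.212 dB


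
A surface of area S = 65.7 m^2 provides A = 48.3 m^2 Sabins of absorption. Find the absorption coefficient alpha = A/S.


Absorption coefficient = absorbed power / incident power
alpha = A / S = 48.3 / 65.7 = 0.73516


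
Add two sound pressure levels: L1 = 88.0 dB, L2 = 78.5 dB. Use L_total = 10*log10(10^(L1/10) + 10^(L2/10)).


10^(88.0/10) = 6.30957e+08
10^(78.5/10) = 7.07946e+07
Sum = 6.30957e+08 + 7.07946e+07 = 7.01752e+08
L_total = 10*log10(7.01752e+08) = 88.462 dB


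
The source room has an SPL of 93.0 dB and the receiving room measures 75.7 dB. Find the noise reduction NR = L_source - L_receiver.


NR = L_source - L_receiver (difference between source and receiving room levels)
NR = 93.0 - 75.7 = 17.3 dB


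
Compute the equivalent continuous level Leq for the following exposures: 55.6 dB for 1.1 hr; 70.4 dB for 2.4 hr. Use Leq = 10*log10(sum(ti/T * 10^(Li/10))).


T_total = 1.1 + 2.4 = 3.5 hr
(1.1/3.5) * 10^(55.6/10) = 114110
(2.4/3.5) * 10^(70.4/10) = 7.51871e+06
Sum = 114110 + 7.51871e+06 = 7.63282e+06
Leq = 10*log10(7.63282e+06) = 68.827 dB


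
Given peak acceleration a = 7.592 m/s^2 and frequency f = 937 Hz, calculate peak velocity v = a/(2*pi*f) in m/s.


omega = 2*pi*f = 2*pi*937 = 5887.34 rad/s
v = a / omega = 7.592 / 5887.34 = 0.0012895 m/s


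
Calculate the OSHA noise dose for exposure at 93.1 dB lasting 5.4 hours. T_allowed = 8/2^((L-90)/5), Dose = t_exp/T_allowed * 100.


T_allowed = 8 / 2^((93.1 - 90)/5) = 5.20537 hr
Dose = 5.4 / 5.20537 * 100 = 103.74 %


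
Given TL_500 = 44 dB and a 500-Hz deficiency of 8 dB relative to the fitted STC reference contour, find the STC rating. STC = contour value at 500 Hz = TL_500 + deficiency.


By ASTM E413, STC = value of the fitted reference contour at 500 Hz.
Contour value at 500 Hz = TL_500 + deficiency = 44 + 8 = 52
STC = 52


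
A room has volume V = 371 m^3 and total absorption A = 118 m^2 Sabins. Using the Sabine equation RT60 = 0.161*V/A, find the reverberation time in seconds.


RT60 = 0.161 * 371 / 118 = 0.50619 s


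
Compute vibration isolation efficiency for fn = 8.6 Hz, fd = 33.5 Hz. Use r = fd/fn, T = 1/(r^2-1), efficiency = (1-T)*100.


r = 33.5 / 8.6 = 3.89535
r^2 - 1 = 3.89535^2 - 1 = 14.1738
T = 1/14.1738 = 0.0705527
Efficiency = (1 - 0.0705527)*100 = 92.945 %


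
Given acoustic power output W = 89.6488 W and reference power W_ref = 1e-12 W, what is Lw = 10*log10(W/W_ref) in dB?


W / W_ref = 89.6488 / 1e-12 = 8.96488e+13
Lw = 10 * log10(8.96488e+13) = 139.53 dB


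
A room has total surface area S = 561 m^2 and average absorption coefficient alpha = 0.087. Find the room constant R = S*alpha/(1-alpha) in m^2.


R = 561 * 0.087 / (1 - 0.087) = 53.458 m^2


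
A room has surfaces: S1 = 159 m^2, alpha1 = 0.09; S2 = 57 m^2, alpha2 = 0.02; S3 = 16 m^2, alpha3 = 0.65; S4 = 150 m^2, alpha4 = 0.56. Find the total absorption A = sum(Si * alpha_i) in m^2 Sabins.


159 * 0.09 = 14.31
57 * 0.02 = 1.14
16 * 0.65 = 10.4
150 * 0.56 = 84
A_total = 14.31 + 1.14 + 10.4 + 84 = 109.85 m^2


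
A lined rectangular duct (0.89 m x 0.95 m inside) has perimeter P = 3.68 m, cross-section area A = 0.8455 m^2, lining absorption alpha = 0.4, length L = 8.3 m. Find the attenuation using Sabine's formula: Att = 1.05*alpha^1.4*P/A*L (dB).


alpha^1.4 = 0.4^1.4 = 0.277258
Attenuation rate = 1.05 * alpha^1.4 * P / A
= 1.05 * 0.277258 * 3.68 / 0.8455 = 1.26709 dB/m
Total Att = 1.26709 * 8.3 = 10.517 dB


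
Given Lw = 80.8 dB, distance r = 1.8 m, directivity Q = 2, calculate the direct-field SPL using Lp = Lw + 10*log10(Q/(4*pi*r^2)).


4*pi*r^2 = 4*pi*1.8^2 = 40.715 m^2
Q / (4*pi*r^2) = 2 / 40.715 = 0.0491219
Lp = 80.8 + 10*log10(0.0491219) = 67.713 dB


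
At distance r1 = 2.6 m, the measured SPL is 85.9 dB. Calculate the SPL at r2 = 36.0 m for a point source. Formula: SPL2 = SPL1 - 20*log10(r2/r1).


r2/r1 = 36.0/2.6 = 13.8462
Correction = 20*log10(13.8462) = 22.8266 dB
SPL2 = 85.9 - 22.8266 = 63.073 dB


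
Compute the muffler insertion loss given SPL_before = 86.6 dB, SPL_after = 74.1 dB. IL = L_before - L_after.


Insertion loss = SPL without muffler - SPL with muffler
IL = 86.6 - 74.1 = 12.5 dB


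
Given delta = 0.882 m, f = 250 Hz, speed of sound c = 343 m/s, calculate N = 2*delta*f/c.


N = 2*delta*f/c = 2*delta/lambda, where lambda = c/f
lambda = 343 / 250 = 1.372 m
N = 2 * 0.882 / 1.372 = 1.2857


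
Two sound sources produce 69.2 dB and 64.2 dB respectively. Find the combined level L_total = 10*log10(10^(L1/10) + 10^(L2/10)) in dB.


10^(69.2/10) = 8.31764e+06
10^(64.2/10) = 2.63027e+06
Sum = 8.31764e+06 + 2.63027e+06 = 1.09479e+07
L_total = 10*log10(1.09479e+07) = 70.393 dB


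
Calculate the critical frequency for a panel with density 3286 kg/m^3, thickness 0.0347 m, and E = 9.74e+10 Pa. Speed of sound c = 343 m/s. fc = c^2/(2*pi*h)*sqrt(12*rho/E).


12*rho/E = 12*3286/9.74e+10 = 4.04846e-07
sqrt(12*rho/E) = sqrt(4.04846e-07) = 0.000636275
c^2/(2*pi*h) = 343^2/(2*pi*0.0347) = 539609
fc = 539609 * 0.000636275 = 343.34 Hz


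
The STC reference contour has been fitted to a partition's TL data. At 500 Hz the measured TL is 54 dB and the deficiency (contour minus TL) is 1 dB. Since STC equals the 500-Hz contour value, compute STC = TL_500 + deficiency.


By ASTM E413, STC = value of the fitted reference contour at 500 Hz.
Contour value at 500 Hz = TL_500 + deficiency = 54 + 1 = 55
STC = 55


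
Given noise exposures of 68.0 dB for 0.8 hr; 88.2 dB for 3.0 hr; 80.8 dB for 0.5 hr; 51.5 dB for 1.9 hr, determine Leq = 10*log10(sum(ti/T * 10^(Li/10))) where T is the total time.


T_total = 0.8 + 3.0 + 0.5 + 1.9 = 6.2 hr
(0.8/6.2) * 10^(68.0/10) = 814139
(3.0/6.2) * 10^(88.2/10) = 3.1969e+08
(0.5/6.2) * 10^(80.8/10) = 9.69568e+06
(1.9/6.2) * 10^(51.5/10) = 43287.4
Sum = 814139 + 3.1969e+08 + 9.69568e+06 + 43287.4 = 3.30243e+08
Leq = 10*log10(3.30243e+08) = 85.188 dB


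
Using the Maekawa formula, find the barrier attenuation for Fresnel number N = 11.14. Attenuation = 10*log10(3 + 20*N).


3 + 20*N = 3 + 20*11.14 = 225.8
Att = 10*log10(225.8) = 23.537 dB


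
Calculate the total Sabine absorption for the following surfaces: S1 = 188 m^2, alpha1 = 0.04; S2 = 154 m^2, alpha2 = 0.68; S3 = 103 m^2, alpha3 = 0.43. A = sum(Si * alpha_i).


188 * 0.04 = 7.52
154 * 0.68 = 104.72
103 * 0.43 = 44.29
A_total = 7.52 + 104.72 + 44.29 = 156.53 m^2


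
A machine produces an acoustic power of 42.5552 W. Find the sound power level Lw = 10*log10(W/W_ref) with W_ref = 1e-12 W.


W / W_ref = 42.5552 / 1e-12 = 4.25552e+13
Lw = 10 * log10(4.25552e+13) = 136.29 dB


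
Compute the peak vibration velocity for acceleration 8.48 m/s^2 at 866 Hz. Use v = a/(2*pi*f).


omega = 2*pi*f = 2*pi*866 = 5441.24 rad/s
v = a / omega = 8.48 / 5441.24 = 0.0015585 m/s


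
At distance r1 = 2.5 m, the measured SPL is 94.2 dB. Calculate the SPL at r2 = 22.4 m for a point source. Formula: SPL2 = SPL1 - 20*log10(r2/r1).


r2/r1 = 22.4/2.5 = 8.96
Correction = 20*log10(8.96) = 19.0462 dB
SPL2 = 94.2 - 19.0462 = 75.154 dB


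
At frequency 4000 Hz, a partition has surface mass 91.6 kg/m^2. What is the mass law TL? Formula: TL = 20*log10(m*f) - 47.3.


m * f = 91.6 * 4000 = 366400
20*log10(366400) = 111.279 dB
TL = 111.279 - 47.3 = 63.979 dB


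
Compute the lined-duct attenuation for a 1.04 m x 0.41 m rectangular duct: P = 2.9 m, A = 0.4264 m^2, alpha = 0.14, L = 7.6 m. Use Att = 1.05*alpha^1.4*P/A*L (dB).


alpha^1.4 = 0.14^1.4 = 0.0637645
Attenuation rate = 1.05 * alpha^1.4 * P / A
= 1.05 * 0.0637645 * 2.9 / 0.4264 = 0.455354 dB/m
Total Att = 0.455354 * 7.6 = 3.4607 dB


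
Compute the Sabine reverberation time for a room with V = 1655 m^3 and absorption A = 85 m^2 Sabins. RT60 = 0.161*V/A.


RT60 = 0.161 * 1655 / 85 = 3.1348 s


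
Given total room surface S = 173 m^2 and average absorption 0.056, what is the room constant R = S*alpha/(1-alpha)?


R = 173 * 0.056 / (1 - 0.056) = 10.263 m^2


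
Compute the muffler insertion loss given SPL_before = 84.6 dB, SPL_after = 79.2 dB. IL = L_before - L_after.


Insertion loss = SPL without muffler - SPL with muffler
IL = 84.6 - 79.2 = 5.4 dB


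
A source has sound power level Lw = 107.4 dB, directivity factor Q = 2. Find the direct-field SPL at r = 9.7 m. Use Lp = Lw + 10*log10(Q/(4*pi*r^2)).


4*pi*r^2 = 4*pi*9.7^2 = 1182.37 m^2
Q / (4*pi*r^2) = 2 / 1182.37 = 0.00169152
Lp = 107.4 + 10*log10(0.00169152) = 79.683 dB


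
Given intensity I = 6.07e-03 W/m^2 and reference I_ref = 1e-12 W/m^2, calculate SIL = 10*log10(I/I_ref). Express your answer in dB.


I / I_ref = 6.07e-03 / 1e-12 = 6.07e+09
SIL = 10 * log10(6.07e+09) = 97.832 dB


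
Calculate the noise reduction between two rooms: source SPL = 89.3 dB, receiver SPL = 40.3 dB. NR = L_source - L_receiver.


NR = L_source - L_receiver (difference between source and receiving room levels)
NR = 89.3 - 40.3 = 49 dB


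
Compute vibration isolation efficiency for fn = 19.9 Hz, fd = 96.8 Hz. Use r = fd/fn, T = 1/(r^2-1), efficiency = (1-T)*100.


r = 96.8 / 19.9 = 4.86432
r^2 - 1 = 4.86432^2 - 1 = 22.6616
T = 1/22.6616 = 0.0441275
Efficiency = (1 - 0.0441275)*100 = 95.587 %


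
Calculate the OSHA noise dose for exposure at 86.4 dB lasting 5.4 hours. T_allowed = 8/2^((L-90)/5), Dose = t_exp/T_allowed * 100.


T_allowed = 8 / 2^((86.4 - 90)/5) = 13.1775 hr
Dose = 5.4 / 13.1775 * 100 = 40.979 %


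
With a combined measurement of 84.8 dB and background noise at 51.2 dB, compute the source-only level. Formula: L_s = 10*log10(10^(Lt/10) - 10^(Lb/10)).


10^(84.8/10) = 3.01995e+08
10^(51.2/10) = 131826
Difference = 3.01995e+08 - 131826 = 3.01863e+08
L_source = 10*log10(3.01863e+08) = 84.798 dB


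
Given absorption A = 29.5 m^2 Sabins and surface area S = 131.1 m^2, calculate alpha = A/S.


Absorption coefficient = absorbed power / incident power
alpha = A / S = 29.5 / 131.1 = 0.22502


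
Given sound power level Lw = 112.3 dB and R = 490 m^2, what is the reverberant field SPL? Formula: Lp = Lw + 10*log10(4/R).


4/R = 4/490 = 0.00816327
Lp = 112.3 + 10*log10(0.00816327) = 91.419 dB


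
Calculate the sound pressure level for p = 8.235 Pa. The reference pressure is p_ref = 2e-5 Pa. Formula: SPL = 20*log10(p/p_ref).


p / p_ref = 8.235 / 2e-5 = 411750
SPL = 20 * log10(411750) = 112.29 dB


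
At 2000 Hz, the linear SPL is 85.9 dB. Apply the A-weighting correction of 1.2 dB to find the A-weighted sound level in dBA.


A-weighting table: 2000 Hz -> 1.2 dB correction
SPL_A = SPL + correction = 85.9 + (1.2) = 87.1 dBA


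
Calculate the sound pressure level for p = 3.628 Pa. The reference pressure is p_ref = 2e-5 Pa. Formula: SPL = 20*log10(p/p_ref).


p / p_ref = 3.628 / 2e-5 = 181400
SPL = 20 * log10(181400) = 105.17 dB


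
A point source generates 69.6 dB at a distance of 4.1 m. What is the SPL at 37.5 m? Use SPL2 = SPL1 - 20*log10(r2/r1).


r2/r1 = 37.5/4.1 = 9.14634
Correction = 20*log10(9.14634) = 19.2249 dB
SPL2 = 69.6 - 19.2249 = 50.375 dB


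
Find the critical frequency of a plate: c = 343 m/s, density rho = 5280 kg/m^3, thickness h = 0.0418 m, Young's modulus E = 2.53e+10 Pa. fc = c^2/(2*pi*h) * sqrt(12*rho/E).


12*rho/E = 12*5280/2.53e+10 = 2.50435e-06
sqrt(12*rho/E) = sqrt(2.50435e-06) = 0.00158251
c^2/(2*pi*h) = 343^2/(2*pi*0.0418) = 447953
fc = 447953 * 0.00158251 = 708.89 Hz


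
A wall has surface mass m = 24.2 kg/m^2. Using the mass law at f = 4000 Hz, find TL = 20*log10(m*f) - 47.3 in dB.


m * f = 24.2 * 4000 = 96800
20*log10(96800) = 99.7175 dB
TL = 99.7175 - 47.3 = 52.418 dB


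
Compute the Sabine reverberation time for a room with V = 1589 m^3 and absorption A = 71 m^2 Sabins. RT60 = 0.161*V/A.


RT60 = 0.161 * 1589 / 71 = 3.6032 s


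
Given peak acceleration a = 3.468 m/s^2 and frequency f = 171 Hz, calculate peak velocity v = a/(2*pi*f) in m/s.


omega = 2*pi*f = 2*pi*171 = 1074.42 rad/s
v = a / omega = 3.468 / 1074.42 = 0.0032278 m/s


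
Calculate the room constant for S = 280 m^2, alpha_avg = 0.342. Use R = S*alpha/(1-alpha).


R = 280 * 0.342 / (1 - 0.342) = 145.53 m^2


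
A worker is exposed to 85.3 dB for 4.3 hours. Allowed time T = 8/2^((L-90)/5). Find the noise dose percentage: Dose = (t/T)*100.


T_allowed = 8 / 2^((85.3 - 90)/5) = 15.3482 hr
Dose = 4.3 / 15.3482 * 100 = 28.016 %


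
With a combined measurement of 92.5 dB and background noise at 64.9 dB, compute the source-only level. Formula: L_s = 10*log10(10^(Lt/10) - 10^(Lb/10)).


10^(92.5/10) = 1.77828e+09
10^(64.9/10) = 3.0903e+06
Difference = 1.77828e+09 - 3.0903e+06 = 1.77519e+09
L_source = 10*log10(1.77519e+09) = 92.492 dB


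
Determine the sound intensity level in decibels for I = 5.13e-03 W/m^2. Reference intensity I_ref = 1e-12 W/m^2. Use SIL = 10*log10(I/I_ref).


I / I_ref = 5.13e-03 / 1e-12 = 5.13e+09
SIL = 10 * log10(5.13e+09) = 97.101 dB


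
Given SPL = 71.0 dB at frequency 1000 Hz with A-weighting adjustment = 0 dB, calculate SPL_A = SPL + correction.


A-weighting table: 1000 Hz -> 0 dB correction
SPL_A = SPL + correction = 71.0 + (0) = 71 dBA


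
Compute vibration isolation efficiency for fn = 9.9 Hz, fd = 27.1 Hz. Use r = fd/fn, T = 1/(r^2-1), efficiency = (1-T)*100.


r = 27.1 / 9.9 = 2.73737
r^2 - 1 = 2.73737^2 - 1 = 6.49319
T = 1/6.49319 = 0.154008
Efficiency = (1 - 0.154008)*100 = 84.599 %


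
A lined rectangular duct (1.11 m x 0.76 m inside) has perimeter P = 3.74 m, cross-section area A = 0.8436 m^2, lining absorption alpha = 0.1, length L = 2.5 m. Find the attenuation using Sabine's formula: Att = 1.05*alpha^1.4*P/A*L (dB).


alpha^1.4 = 0.1^1.4 = 0.0398107
Attenuation rate = 1.05 * alpha^1.4 * P / A
= 1.05 * 0.0398107 * 3.74 / 0.8436 = 0.185321 dB/m
Total Att = 0.185321 * 2.5 = 0.4633 dB


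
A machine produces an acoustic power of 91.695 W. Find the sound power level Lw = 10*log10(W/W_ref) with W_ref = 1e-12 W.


W / W_ref = 91.695 / 1e-12 = 9.1695e+13
Lw = 10 * log10(9.1695e+13) = 139.62 dB


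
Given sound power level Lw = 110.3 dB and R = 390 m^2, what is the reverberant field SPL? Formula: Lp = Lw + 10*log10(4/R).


4/R = 4/390 = 0.0102564
Lp = 110.3 + 10*log10(0.0102564) = 90.41 dB


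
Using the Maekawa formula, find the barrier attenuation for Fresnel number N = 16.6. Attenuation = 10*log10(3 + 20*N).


3 + 20*N = 3 + 20*16.6 = 335
Att = 10*log10(335) = 25.25 dB


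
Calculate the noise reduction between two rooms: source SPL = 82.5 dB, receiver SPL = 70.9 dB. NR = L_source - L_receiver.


NR = L_source - L_receiver (difference between source and receiving room levels)
NR = 82.5 - 70.9 = 11.6 dB


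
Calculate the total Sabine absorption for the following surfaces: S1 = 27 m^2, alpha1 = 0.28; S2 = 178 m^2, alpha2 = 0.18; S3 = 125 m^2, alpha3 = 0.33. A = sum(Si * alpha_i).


27 * 0.28 = 7.56
178 * 0.18 = 32.04
125 * 0.33 = 41.25
A_total = 7.56 + 32.04 + 41.25 = 80.85 m^2


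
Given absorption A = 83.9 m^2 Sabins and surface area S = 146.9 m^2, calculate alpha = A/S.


Absorption coefficient = absorbed power / incident power
alpha = A / S = 83.9 / 146.9 = 0.57114


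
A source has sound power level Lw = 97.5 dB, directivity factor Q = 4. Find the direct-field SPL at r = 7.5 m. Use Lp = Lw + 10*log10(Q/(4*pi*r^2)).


4*pi*r^2 = 4*pi*7.5^2 = 706.858 m^2
Q / (4*pi*r^2) = 4 / 706.858 = 0.00565885
Lp = 97.5 + 10*log10(0.00565885) = 75.027 dB


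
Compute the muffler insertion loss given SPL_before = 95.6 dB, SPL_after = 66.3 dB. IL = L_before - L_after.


Insertion loss = SPL without muffler - SPL with muffler
IL = 95.6 - 66.3 = 29.3 dB


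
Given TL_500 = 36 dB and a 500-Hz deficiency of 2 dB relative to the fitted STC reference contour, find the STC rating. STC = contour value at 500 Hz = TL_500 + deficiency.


By ASTM E413, STC = value of the fitted reference contour at 500 Hz.
Contour value at 500 Hz = TL_500 + deficiency = 36 + 2 = 38
STC = 38


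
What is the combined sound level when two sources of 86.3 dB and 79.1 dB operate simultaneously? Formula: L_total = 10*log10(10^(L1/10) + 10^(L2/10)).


10^(86.3/10) = 4.2658e+08
10^(79.1/10) = 8.12831e+07
Sum = 4.2658e+08 + 8.12831e+07 = 5.07863e+08
L_total = 10*log10(5.07863e+08) = 87.057 dB


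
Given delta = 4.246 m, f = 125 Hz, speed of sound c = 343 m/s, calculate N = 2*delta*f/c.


N = 2*delta*f/c = 2*delta/lambda, where lambda = c/f
lambda = 343 / 125 = 2.744 m
N = 2 * 4.246 / 2.744 = 3.0948


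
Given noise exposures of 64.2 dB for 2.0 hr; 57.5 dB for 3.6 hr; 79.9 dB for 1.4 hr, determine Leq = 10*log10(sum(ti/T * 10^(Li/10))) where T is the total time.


T_total = 2.0 + 3.6 + 1.4 = 7.0 hr
(2.0/7.0) * 10^(64.2/10) = 751505
(3.6/7.0) * 10^(57.5/10) = 289204
(1.4/7.0) * 10^(79.9/10) = 1.95447e+07
Sum = 751505 + 289204 + 1.95447e+07 = 2.05854e+07
Leq = 10*log10(2.05854e+07) = 73.136 dB


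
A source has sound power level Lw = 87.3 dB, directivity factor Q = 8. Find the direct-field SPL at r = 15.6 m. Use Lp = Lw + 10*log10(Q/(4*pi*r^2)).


4*pi*r^2 = 4*pi*15.6^2 = 3058.15 m^2
Q / (4*pi*r^2) = 8 / 3058.15 = 0.00261596
Lp = 87.3 + 10*log10(0.00261596) = 61.476 dB


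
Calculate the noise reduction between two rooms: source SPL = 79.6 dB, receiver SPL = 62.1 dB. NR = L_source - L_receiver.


NR = L_source - L_receiver (difference between source and receiving room levels)
NR = 79.6 - 62.1 = 17.5 dB


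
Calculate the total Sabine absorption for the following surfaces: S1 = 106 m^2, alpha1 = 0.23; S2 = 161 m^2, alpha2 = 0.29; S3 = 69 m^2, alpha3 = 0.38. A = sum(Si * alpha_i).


106 * 0.23 = 24.38
161 * 0.29 = 46.69
69 * 0.38 = 26.22
A_total = 24.38 + 46.69 + 26.22 = 97.29 m^2


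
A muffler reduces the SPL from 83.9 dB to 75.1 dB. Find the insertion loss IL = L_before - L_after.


Insertion loss = SPL without muffler - SPL with muffler
IL = 83.9 - 75.1 = 8.8 dB


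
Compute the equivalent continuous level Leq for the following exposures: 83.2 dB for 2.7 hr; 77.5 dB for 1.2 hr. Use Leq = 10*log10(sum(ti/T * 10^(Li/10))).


T_total = 2.7 + 1.2 = 3.9 hr
(2.7/3.9) * 10^(83.2/10) = 1.44644e+08
(1.2/3.9) * 10^(77.5/10) = 1.73028e+07
Sum = 1.44644e+08 + 1.73028e+07 = 1.61947e+08
Leq = 10*log10(1.61947e+08) = 82.094 dB


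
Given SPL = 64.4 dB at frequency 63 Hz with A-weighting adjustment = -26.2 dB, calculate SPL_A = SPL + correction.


A-weighting table: 63 Hz -> -26.2 dB correction
SPL_A = SPL + correction = 64.4 + (-26.2) = 38.2 dBA


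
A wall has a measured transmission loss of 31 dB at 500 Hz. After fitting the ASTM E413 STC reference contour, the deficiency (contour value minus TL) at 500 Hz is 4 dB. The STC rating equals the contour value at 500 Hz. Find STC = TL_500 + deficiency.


By ASTM E413, STC = value of the fitted reference contour at 500 Hz.
Contour value at 500 Hz = TL_500 + deficiency = 31 + 4 = 35
STC = 35


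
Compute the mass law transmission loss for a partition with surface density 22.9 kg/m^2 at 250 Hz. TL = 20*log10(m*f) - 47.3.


m * f = 22.9 * 250 = 5725
20*log10(5725) = 75.1555 dB
TL = 75.1555 - 47.3 = 27.856 dB


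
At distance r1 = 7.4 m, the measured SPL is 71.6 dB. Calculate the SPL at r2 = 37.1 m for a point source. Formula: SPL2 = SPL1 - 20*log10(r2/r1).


r2/r1 = 37.1/7.4 = 5.01351
Correction = 20*log10(5.01351) = 14.0028 dB
SPL2 = 71.6 - 14.0028 = 57.597 dB


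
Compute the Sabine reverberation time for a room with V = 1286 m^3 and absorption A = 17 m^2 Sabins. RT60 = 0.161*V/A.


RT60 = 0.161 * 1286 / 17 = 12.179 s


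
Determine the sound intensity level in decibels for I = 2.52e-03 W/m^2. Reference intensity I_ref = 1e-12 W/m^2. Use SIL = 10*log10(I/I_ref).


I / I_ref = 2.52e-03 / 1e-12 = 2.52e+09
SIL = 10 * log10(2.52e+09) = 94.014 dB


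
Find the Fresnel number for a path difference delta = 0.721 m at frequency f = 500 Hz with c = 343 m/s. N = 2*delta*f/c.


N = 2*delta*f/c = 2*delta/lambda, where lambda = c/f
lambda = 343 / 500 = 0.686 m
N = 2 * 0.721 / 0.686 = 2.102


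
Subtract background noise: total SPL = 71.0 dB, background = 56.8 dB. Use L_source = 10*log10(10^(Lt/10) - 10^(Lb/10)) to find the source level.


10^(71.0/10) = 1.25893e+07
10^(56.8/10) = 478630
Difference = 1.25893e+07 - 478630 = 1.21107e+07
L_source = 10*log10(1.21107e+07) = 70.832 dB


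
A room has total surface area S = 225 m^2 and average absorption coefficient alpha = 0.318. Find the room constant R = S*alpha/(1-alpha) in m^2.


R = 225 * 0.318 / (1 - 0.318) = 104.91 m^2


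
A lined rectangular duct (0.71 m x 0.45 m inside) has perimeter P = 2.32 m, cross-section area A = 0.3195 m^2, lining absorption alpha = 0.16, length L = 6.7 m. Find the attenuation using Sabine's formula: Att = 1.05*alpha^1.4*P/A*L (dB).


alpha^1.4 = 0.16^1.4 = 0.076872
Attenuation rate = 1.05 * alpha^1.4 * P / A
= 1.05 * 0.076872 * 2.32 / 0.3195 = 0.586104 dB/m
Total Att = 0.586104 * 6.7 = 3.9269 dB


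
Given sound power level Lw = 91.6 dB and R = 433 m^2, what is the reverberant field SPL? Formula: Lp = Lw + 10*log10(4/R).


4/R = 4/433 = 0.00923788
Lp = 91.6 + 10*log10(0.00923788) = 71.256 dB


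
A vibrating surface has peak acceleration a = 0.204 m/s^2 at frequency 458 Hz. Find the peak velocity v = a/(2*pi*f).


omega = 2*pi*f = 2*pi*458 = 2877.7 rad/s
v = a / omega = 0.204 / 2877.7 = 7.089e-05 m/s


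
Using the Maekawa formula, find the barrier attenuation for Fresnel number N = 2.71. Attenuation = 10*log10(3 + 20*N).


3 + 20*N = 3 + 20*2.71 = 57.2
Att = 10*log10(57.2) = 17.574 dB


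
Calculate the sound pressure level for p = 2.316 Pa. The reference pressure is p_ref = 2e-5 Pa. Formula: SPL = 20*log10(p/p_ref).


p / p_ref = 2.316 / 2e-5 = 115800
SPL = 20 * log10(115800) = 101.27 dB


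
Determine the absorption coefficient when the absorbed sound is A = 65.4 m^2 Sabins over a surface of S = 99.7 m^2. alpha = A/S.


Absorption coefficient = absorbed power / incident power
alpha = A / S = 65.4 / 99.7 = 0.65597


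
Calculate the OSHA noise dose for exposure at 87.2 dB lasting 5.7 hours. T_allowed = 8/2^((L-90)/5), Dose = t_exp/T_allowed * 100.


T_allowed = 8 / 2^((87.2 - 90)/5) = 11.7942 hr
Dose = 5.7 / 11.7942 * 100 = 48.329 %


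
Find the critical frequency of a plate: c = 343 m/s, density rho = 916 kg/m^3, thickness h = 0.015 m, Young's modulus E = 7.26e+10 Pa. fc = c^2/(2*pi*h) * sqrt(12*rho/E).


12*rho/E = 12*916/7.26e+10 = 1.51405e-07
sqrt(12*rho/E) = sqrt(1.51405e-07) = 0.000389108
c^2/(2*pi*h) = 343^2/(2*pi*0.015) = 1.24829e+06
fc = 1.24829e+06 * 0.000389108 = 485.72 Hz


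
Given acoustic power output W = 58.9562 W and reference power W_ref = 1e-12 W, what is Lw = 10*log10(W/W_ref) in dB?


W / W_ref = 58.9562 / 1e-12 = 5.89562e+13
Lw = 10 * log10(5.89562e+13) = 137.71 dB
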